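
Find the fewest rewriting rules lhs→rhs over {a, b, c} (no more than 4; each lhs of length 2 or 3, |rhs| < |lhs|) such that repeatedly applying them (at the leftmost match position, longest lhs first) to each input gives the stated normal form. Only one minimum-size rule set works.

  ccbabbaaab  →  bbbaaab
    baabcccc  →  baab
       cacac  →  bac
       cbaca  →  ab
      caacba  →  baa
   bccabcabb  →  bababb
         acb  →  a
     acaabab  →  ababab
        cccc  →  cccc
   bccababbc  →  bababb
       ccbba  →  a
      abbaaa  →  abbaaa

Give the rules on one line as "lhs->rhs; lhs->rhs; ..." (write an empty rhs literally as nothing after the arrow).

  | ccbabbaaab => cabbaaab => bbbaaab
  | baabcccc => baabccc => baabcc => baabc => baab
  | cacac => bcac => bac
  | cbaca => aca => ab

bc->b; ca->b; cb->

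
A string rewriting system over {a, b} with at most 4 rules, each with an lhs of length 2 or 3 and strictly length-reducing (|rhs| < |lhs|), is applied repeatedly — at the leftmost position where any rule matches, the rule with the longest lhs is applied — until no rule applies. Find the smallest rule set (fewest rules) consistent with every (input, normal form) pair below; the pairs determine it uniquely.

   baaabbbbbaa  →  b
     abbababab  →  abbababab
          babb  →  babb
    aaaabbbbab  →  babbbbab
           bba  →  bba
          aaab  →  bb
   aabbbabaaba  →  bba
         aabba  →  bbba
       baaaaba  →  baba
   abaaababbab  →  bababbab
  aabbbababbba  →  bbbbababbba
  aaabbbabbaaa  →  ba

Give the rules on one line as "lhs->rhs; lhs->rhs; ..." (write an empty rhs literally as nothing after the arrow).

  | baaabbbbbaa => aaabbbbbaa => bbbbbbaa => bbbbbaa => bbbbaa => bbbaa => bbaa => baa => aa => b
  | abbababab
  | babb
  | aaaabbbbab => babbbbab

aa->b; aaa->b; baa->aa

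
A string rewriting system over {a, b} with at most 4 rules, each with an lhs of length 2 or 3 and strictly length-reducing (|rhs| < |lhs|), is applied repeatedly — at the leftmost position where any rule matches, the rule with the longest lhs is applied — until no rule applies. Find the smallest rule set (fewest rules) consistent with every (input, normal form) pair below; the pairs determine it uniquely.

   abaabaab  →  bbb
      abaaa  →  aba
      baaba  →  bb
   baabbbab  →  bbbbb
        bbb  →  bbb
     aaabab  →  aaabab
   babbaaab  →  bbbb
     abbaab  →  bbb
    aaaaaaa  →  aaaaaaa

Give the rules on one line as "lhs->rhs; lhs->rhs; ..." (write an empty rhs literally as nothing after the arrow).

abb->bb; baa->b; bba->bb

  | abaabaab => abbaab => bbaab => bbab => bbb
  | abaaa => aba
  | baaba => bba => bb
  | baabbbab => bbbbab => bbbbb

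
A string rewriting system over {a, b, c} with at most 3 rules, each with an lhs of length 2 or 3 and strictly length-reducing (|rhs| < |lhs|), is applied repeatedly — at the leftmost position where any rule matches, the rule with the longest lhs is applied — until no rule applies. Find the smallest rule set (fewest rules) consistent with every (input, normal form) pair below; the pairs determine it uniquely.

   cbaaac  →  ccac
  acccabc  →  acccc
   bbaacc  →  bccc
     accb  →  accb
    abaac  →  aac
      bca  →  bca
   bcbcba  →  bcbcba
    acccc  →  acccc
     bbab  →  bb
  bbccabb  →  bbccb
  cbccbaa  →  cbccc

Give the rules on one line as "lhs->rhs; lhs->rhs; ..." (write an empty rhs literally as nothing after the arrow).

ab->; baa->c

  | cbaaac => ccac
  | acccabc => acccc
  | bbaacc => bccc
  | accb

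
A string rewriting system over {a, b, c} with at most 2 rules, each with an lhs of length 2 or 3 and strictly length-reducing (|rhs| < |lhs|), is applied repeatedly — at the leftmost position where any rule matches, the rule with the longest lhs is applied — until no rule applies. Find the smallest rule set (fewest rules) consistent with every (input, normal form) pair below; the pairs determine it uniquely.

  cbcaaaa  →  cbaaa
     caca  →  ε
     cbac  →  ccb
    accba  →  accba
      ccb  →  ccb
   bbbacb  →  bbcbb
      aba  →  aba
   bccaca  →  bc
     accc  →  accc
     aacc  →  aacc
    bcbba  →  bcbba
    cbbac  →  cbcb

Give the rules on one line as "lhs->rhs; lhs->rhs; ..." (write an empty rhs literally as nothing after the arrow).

bac->cb; ca->

  | cbcaaaa => cbaaa
  | caca => ca => ε
  | cbac => ccb
  | accba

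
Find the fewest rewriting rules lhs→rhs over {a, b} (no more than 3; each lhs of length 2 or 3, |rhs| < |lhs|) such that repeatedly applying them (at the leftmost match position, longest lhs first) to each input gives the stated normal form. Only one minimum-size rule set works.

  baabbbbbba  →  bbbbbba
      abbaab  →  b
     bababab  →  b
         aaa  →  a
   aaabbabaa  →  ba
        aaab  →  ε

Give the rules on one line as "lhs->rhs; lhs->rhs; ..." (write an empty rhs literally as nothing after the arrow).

  | baabbbbbba => babbbbbba => bbbbbba
  | abbaab => baab => bab => b
  | bababab => babab => bab => b
  | aaa => aa => a

aa->a; ab->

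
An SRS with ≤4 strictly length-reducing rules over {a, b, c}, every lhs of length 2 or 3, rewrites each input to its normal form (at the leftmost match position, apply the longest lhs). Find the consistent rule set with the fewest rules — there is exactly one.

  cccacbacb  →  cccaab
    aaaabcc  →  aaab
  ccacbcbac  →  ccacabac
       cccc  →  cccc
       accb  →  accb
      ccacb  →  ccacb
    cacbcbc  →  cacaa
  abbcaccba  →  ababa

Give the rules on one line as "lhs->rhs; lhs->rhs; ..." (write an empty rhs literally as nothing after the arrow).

aac->b; bc->a; cba->b

  | cccacbacb => cccabcb => cccaab
  | aaaabcc => aaaaac => aaab
  | ccacbcbac => ccacabac
  | cccc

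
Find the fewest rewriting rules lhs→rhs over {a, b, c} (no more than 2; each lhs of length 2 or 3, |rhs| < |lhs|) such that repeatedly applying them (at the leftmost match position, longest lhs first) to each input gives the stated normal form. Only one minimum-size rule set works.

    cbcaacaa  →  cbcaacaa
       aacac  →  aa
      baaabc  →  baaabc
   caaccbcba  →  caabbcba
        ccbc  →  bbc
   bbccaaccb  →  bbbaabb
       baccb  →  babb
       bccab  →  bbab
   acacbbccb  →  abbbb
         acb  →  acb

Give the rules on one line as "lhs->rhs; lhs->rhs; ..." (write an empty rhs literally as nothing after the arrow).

cac->; cc->b

  | cbcaacaa
  | aacac => aa
  | baaabc
  | caaccbcba => caabbcba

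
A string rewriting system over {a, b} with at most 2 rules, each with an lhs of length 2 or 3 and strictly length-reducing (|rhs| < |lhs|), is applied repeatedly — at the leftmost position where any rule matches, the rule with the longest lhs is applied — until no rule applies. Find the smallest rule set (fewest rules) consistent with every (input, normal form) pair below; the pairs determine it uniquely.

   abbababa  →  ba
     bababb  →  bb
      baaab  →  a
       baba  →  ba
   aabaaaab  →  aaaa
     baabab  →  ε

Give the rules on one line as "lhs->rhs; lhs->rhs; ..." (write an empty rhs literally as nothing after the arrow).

ab->; baa->a

  | abbababa => bababa => baba => ba
  | bababb => babb => bb
  | baaab => aab => a
  | baba => ba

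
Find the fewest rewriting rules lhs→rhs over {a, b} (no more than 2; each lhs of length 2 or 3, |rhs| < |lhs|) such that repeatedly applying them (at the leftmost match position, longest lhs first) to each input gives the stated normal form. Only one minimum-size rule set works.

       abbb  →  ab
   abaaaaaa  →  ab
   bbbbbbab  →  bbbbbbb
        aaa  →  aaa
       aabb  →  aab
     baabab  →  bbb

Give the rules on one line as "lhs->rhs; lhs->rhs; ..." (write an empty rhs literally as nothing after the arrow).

abb->ab; ba->b

  | abbb => abb => ab
  | abaaaaaa => abaaaaa => abaaaa => abaaa => abaa => aba => ab
  | bbbbbbab => bbbbbbb
  | aaa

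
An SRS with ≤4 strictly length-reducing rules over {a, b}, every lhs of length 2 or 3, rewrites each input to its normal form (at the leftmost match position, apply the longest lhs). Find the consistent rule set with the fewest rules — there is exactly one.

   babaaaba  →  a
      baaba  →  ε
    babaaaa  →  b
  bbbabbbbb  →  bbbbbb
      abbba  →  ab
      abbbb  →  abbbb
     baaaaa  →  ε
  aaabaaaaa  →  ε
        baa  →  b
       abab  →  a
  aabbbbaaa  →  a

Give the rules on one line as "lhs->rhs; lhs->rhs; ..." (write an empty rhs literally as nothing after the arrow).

  | babaaaba => aaaba => baba => a
  | baaba => bba => ε
  | babaaaa => aaaa => baa => b
  | bbbabbbbb => bbbbbb

aa->; aaa->ba; bab->; bba->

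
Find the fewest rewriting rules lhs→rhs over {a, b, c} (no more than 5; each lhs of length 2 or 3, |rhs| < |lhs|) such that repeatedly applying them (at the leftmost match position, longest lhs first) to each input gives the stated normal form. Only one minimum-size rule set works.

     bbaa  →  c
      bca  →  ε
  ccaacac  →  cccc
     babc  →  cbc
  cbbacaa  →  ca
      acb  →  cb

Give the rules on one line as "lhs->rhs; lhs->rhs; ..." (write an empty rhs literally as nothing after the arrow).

ac->c; ba->c; bba->b; bca->

  | bbaa => ba => c
  | bca => ε
  | ccaacac => ccacac => cccac => cccc
  | babc => cbc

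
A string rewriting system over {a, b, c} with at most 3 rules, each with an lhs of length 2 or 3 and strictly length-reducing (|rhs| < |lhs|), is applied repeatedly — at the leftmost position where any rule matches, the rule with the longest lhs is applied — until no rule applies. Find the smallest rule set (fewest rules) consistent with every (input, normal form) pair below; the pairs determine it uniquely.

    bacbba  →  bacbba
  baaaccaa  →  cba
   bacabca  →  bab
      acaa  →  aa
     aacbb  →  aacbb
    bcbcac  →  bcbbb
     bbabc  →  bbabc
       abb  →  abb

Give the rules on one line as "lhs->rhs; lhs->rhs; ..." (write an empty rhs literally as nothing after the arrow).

  | bacbba
  | baaaccaa => cbaccaa => cbaca => cba
  | bacabca => babca => bab
  | acaa => aa

baa->cb; ca->; cac->bb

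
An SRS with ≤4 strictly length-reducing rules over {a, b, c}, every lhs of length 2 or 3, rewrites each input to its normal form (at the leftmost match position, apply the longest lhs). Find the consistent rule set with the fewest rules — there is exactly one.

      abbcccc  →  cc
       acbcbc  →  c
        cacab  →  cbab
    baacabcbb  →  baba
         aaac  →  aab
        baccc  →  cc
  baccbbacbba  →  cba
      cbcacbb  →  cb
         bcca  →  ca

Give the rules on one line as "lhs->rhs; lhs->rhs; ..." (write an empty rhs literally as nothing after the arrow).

ac->b; bb->; bc->

  | abbcccc => acccc => bccc => cc
  | acbcbc => bbcbc => cbc => c
  | cacab => cbab
  | baacabcbb => bababcbb => bababb => baba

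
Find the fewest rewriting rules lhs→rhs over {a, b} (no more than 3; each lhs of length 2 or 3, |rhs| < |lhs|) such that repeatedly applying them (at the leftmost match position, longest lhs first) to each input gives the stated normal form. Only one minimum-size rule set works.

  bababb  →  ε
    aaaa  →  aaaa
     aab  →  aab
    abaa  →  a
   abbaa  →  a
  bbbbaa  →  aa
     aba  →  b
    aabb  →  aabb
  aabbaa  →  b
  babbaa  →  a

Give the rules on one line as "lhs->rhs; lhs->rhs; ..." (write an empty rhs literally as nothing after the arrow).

  | bababb => ababb => bbb => ε
  | aaaa
  | aab
  | abaa => ba => a

aba->b; ba->a; bbb->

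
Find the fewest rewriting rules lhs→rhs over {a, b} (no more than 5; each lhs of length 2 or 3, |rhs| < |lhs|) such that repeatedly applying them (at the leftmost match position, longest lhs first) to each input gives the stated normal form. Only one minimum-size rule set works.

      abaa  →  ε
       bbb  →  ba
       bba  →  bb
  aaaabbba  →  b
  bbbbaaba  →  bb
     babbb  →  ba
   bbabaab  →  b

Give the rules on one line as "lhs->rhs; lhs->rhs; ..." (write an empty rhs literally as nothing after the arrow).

  | abaa => aa => ε
  | bbb => ba
  | bba => bb
  | aaaabbba => aabbba => bbba => baa => b

aa->; ab->; bba->bb; bbb->ba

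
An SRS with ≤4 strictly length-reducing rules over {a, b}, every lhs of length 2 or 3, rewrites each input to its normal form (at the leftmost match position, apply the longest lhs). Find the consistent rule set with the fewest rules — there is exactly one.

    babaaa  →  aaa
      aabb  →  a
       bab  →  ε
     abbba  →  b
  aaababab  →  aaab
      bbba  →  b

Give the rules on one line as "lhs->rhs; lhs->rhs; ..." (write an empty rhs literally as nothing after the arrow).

abb->; ba->b; bb->

  | babaaa => bbaaa => aaa
  | aabb => a
  | bab => bb => ε
  | abbba => ba => b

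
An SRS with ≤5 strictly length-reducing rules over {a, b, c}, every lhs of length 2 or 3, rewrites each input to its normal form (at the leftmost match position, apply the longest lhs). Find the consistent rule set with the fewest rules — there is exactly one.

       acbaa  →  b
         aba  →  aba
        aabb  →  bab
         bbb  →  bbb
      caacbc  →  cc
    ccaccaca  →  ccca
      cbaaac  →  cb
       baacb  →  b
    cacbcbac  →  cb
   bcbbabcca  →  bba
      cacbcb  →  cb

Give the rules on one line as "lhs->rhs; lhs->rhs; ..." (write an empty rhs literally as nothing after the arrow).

  | acbaa => baa => b
  | aba
  | aabb => bab
  | bbb

aa->; aab->ba; ac->; bc->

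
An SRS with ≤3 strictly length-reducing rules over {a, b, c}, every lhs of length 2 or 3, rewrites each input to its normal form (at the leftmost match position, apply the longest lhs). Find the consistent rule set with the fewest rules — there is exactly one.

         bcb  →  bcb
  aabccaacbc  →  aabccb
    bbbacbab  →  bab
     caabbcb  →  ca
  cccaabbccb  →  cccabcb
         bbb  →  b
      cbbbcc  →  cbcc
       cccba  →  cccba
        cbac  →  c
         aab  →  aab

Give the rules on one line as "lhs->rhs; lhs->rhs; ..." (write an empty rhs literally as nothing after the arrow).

ac->b; bb->

  | bcb
  | aabccaacbc => aabccabbc => aabccac => aabccb
  | bbbacbab => bacbab => bbbab => bab
  | caabbcb => caacb => cabb => ca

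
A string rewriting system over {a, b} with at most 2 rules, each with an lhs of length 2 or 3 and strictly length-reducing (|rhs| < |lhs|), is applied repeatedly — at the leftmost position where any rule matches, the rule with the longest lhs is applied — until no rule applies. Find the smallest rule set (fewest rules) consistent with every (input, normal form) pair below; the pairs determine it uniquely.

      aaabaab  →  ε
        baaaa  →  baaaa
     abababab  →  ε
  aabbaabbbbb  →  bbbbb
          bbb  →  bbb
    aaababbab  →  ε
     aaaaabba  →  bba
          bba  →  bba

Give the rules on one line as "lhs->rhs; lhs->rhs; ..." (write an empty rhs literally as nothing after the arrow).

  | aaabaab => aabaab => abaab => baab => bab => ε
  | baaaa
  | abababab => bababab => abab => bab => ε
  | aabbaabbbbb => abbaabbbbb => bbaabbbbb => bbabbbbb => bbbbb

ab->b; bab->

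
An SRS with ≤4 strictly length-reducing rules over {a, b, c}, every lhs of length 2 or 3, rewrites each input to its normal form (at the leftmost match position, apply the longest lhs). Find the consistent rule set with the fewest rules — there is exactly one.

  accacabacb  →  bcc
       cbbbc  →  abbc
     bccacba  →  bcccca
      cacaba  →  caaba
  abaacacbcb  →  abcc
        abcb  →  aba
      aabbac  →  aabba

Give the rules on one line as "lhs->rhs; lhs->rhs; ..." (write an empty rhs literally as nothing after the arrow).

  | accacabacb => acacabacb => aacabacb => aaabacb => bacb => bcc
  | cbbbc => abbc
  | bccacba => bcccca
  | cacaba => caaba

aaa->; ac->a; acb->cc; cb->a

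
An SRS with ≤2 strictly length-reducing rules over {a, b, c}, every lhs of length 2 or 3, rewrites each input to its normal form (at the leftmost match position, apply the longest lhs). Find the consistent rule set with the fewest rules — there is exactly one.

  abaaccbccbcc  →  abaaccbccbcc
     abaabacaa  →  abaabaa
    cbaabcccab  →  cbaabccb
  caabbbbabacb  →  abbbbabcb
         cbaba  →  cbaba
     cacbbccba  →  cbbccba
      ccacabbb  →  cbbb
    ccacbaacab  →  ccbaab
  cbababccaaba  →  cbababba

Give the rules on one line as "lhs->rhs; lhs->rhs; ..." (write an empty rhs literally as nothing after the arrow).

  | abaaccbccbcc
  | abaabacaa => abaabaa
  | cbaabcccab => cbaabccb
  | caabbbbabacb => abbbbabacb => abbbbabcb

acb->cb; ca->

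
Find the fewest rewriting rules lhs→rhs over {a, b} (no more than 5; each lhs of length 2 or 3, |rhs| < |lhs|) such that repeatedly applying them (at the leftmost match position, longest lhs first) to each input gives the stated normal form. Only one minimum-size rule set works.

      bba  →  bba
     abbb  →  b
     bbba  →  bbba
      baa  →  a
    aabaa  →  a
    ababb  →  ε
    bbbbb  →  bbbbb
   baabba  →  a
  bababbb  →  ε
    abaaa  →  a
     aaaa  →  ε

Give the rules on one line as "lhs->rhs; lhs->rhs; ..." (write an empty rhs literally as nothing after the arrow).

aa->; ab->; abb->aa; baa->a

  | bba
  | abbb => aab => b
  | bbba
  | baa => a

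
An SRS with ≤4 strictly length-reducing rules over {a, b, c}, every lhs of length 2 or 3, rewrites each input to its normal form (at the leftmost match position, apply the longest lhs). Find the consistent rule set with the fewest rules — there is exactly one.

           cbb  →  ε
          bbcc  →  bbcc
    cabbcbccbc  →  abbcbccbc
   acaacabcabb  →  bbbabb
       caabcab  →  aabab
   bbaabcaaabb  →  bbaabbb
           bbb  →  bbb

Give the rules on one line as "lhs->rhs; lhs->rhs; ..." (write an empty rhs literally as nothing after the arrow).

aaa->; aca->b; ca->a; cbb->

  | cbb => ε
  | bbcc
  | cabbcbccbc => abbcbccbc
  | acaacabcabb => bacabcabb => bbbcabb => bbbabb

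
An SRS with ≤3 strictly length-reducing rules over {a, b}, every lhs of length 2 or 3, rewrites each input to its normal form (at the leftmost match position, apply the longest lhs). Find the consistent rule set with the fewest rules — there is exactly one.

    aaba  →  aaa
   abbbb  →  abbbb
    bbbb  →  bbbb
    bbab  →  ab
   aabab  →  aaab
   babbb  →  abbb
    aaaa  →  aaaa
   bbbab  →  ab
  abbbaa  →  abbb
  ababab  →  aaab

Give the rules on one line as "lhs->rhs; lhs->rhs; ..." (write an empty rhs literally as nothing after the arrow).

  | aaba => aaa
  | abbbb
  | bbbb
  | bbab => bab => ab

ba->a; baa->b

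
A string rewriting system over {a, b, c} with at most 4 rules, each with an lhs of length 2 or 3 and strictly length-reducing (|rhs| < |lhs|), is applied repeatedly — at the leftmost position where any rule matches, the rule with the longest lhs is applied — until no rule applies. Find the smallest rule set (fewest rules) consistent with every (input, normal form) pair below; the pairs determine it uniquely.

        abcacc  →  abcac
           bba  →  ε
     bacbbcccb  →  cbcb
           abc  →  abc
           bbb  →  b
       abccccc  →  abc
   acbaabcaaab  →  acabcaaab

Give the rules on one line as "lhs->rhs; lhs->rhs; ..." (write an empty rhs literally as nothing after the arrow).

  | abcacc => abcac
  | bba => ba => ε
  | bacbbcccb => cbbcccb => cbcccb => cbccb => cbcb
  | abc

ba->; bb->b; cc->c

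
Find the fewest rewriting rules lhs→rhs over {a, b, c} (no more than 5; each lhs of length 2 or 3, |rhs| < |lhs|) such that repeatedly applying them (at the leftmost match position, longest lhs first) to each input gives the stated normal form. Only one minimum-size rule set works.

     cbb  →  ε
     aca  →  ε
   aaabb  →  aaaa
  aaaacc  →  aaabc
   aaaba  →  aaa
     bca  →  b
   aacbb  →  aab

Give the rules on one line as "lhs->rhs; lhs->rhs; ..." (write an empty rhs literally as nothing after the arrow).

  | cbb => ca => ε
  | aca => ba => ε
  | aaabb => aaaa
  | aaaacc => aaabc

ac->b; ba->; bb->a; ca->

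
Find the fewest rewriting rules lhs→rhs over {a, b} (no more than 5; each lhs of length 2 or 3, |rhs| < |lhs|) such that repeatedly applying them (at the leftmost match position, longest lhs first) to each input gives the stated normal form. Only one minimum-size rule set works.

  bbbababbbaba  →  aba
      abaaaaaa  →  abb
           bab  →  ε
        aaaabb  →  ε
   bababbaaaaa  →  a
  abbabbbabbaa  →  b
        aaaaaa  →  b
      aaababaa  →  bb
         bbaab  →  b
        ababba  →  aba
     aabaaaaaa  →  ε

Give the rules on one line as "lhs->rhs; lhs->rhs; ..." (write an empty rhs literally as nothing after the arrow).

aa->b; aaa->aa; bab->; bbb->

  | bbbababbbaba => ababbbaba => abbaba => aba
  | abaaaaaa => abaaaaa => abaaaa => abaaa => abaa => abb
  | bab => ε
  | aaaabb => aaabb => aabb => bbb => ε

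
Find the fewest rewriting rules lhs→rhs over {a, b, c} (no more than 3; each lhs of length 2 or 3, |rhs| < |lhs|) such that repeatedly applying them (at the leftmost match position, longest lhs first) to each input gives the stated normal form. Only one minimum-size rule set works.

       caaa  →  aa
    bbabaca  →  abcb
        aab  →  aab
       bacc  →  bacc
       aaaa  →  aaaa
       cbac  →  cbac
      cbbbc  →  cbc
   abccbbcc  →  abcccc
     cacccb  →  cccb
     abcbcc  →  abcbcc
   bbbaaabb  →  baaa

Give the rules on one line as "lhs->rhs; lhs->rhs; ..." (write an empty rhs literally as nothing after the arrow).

aca->cb; bb->; ca->

  | caaa => aa
  | bbabaca => abaca => abcb
  | aab
  | bacc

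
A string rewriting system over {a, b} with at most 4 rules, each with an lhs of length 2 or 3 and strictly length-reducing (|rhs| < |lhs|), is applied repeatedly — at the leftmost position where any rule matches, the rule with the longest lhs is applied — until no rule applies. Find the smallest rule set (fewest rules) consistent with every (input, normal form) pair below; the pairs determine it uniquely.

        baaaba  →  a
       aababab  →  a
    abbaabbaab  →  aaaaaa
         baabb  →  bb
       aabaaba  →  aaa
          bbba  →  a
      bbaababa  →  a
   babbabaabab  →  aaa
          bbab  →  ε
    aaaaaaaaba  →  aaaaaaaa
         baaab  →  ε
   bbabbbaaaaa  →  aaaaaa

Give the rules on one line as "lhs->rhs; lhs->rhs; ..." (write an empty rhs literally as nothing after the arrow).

  | baaaba => aba => a
  | aababab => aabab => aab => a
  | abbaabbaab => aaaabbaab => aaaaaaab => aaaaaa
  | baabb => bb

ab->; abb->aa; ba->a; baa->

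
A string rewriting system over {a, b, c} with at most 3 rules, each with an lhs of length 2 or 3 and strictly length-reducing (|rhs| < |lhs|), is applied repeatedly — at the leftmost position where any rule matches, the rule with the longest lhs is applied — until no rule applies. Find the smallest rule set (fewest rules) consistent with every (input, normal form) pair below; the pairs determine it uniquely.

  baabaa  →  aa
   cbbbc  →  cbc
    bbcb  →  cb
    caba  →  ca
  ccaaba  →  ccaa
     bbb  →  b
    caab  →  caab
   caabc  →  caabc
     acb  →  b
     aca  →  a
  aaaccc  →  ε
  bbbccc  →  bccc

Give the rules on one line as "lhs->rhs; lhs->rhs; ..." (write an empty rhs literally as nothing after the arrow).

ac->; ba->; bb->

  | baabaa => abaa => aa
  | cbbbc => cbc
  | bbcb => cb
  | caba => ca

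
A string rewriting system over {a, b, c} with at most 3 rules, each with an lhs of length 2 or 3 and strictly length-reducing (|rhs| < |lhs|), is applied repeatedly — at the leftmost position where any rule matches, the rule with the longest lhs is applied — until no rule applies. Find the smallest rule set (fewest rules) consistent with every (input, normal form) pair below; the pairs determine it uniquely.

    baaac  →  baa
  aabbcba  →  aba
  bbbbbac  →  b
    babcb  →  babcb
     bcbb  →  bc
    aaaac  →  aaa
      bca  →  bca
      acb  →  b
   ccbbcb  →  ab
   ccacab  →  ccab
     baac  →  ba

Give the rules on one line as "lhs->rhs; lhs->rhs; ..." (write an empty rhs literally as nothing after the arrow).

  | baaac => baa
  | aabbcba => aacba => aba
  | bbbbbac => bbbac => bac => b
  | babcb

ac->; bb->; ccc->a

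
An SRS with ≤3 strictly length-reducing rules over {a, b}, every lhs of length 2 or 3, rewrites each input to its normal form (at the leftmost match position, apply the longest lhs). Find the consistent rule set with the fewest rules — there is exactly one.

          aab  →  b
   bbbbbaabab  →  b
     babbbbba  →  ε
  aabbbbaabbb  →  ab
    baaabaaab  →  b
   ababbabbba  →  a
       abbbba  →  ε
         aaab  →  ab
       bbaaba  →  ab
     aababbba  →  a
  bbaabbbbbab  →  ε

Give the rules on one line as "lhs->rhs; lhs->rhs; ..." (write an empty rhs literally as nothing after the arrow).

  | aab => b
  | bbbbbaabab => abbbaabab => aabaabab => baabab => babab => bbab => aab => b
  | babbbbba => bbbbbba => abbbba => aabba => bba => aa => ε
  | aabbbbaabbb => bbbbaabbb => abbaabbb => aaaabbb => aabbb => bbb => ab

aa->; ba->b; bb->a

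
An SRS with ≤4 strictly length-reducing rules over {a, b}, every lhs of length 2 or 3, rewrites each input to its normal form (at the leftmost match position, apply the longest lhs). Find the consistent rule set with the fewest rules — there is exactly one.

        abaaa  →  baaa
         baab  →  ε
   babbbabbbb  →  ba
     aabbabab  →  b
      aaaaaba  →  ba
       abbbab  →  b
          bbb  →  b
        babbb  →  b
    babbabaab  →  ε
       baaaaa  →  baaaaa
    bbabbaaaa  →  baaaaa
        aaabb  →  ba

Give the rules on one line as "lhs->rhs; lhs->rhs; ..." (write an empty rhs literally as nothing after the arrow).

  | abaaa => baaa
  | baab => bab => bb => ε
  | babbbabbbb => bbababbbb => ababbbb => babbbb => bbabb => abb => ba
  | aabbabab => abaabab => baabab => babab => bbab => ab => b

ab->b; abb->ba; bb->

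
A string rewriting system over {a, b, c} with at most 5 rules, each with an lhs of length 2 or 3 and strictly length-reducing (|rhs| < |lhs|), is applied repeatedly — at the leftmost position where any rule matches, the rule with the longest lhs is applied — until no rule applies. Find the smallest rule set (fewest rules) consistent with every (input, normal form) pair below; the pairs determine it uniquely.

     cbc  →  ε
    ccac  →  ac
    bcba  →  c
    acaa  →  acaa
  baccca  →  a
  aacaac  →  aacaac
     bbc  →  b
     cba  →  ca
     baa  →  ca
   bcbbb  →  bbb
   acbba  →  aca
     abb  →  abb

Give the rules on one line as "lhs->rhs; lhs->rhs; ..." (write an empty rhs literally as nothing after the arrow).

  | cbc => cc => ε
  | ccac => ac
  | bcba => ba => c
  | acaa

ba->c; bc->; cb->c; cc->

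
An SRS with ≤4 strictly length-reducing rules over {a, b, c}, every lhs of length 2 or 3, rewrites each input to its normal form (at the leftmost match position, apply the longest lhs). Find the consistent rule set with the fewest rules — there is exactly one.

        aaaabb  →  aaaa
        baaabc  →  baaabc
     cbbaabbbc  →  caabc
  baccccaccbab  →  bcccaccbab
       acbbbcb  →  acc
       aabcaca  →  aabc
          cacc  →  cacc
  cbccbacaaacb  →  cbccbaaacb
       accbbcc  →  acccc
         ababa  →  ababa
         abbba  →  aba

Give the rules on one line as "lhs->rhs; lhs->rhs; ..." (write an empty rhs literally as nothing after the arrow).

  | aaaabb => aaaa
  | baaabc
  | cbbaabbbc => caabbbc => caabc
  | baccccaccbab => bcccaccbab

aca->; bac->b; bb->; bcb->c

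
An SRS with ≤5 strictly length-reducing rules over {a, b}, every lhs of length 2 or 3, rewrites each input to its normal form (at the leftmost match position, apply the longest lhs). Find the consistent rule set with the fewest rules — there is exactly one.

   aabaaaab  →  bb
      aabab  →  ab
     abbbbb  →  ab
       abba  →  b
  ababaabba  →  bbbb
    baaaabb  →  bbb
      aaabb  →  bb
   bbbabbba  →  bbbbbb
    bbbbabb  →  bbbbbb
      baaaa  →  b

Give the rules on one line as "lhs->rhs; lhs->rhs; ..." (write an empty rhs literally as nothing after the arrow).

  | aabaaaab => abaaab => baab => bab => bb
  | aabab => abb => ab
  | abbbbb => abbbb => abbb => abb => ab
  | abba => aba => b

aaa->; aba->b; abb->ab; ba->b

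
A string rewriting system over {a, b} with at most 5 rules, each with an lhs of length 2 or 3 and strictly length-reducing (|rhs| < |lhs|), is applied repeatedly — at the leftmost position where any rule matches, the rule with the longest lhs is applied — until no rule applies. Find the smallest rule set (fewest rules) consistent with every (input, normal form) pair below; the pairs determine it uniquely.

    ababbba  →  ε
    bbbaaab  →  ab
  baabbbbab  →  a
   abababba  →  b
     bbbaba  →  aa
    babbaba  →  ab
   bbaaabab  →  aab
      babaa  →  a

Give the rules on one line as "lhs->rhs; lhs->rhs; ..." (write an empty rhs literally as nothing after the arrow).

aba->b; abb->b; ba->; bb->a

  | ababbba => bbbba => abba => ba => ε
  | bbbaaab => abaaab => baab => ab
  | baabbbbab => abbbbab => bbbab => abab => bb => a
  | abababba => bbabba => aabba => aba => b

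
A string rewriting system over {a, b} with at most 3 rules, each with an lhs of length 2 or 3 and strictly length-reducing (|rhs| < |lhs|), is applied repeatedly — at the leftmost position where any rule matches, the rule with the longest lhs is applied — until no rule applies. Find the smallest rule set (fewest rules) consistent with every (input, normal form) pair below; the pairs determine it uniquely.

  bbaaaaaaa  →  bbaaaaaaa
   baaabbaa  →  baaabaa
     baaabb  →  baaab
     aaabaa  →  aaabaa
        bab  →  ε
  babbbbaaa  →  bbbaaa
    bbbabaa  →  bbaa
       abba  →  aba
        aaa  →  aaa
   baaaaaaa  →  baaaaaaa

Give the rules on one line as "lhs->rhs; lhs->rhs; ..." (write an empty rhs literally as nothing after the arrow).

  | bbaaaaaaa
  | baaabbaa => baaabaa
  | baaabb => baaab
  | aaabaa

abb->ab; bab->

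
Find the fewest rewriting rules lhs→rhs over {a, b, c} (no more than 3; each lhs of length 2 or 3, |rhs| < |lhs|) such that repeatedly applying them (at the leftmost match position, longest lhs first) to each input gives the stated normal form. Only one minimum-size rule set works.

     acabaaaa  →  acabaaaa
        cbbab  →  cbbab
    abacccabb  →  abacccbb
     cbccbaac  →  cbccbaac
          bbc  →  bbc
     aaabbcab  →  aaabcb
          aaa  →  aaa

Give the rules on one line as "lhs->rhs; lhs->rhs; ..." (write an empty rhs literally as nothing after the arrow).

  | acabaaaa
  | cbbab
  | abacccabb => abacccbb
  | cbccbaac

bca->c; cca->cc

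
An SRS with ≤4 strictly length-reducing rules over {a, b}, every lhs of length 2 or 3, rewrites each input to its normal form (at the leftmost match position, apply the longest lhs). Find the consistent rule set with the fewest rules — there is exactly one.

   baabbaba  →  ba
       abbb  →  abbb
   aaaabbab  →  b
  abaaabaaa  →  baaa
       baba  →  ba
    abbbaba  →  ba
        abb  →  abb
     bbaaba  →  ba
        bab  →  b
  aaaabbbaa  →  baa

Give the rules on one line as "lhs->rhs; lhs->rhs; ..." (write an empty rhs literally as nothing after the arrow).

aba->ba; bab->b; bba->ba

  | baabbaba => baababa => bababa => baba => ba
  | abbb
  | aaaabbab => aaaabab => aaabab => aabab => abab => bab => b
  | abaaabaaa => baaabaaa => baabaaa => babaaa => baaa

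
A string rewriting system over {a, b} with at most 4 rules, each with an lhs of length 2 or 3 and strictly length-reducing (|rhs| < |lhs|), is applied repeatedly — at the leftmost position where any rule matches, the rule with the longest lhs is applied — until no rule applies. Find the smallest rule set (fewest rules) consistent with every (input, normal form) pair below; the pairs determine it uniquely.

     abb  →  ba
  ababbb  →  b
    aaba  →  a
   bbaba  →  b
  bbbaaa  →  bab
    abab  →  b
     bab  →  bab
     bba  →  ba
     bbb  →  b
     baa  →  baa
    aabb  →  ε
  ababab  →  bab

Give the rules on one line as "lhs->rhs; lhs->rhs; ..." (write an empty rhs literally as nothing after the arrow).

aaa->ab; aba->; abb->ba; bb->b

  | abb => ba
  | ababbb => bbb => bb => b
  | aaba => a
  | bbaba => baba => b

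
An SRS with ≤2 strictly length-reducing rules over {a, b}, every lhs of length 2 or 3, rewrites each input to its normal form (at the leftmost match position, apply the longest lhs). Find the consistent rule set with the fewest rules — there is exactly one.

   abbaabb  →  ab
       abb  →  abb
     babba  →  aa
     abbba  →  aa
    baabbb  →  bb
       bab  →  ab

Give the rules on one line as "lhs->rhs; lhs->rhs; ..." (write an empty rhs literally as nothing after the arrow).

  | abbaabb => abaabb => aaabb => ab
  | abb
  | babba => abba => aba => aa
  | abbba => abba => aba => aa

aab->; ba->a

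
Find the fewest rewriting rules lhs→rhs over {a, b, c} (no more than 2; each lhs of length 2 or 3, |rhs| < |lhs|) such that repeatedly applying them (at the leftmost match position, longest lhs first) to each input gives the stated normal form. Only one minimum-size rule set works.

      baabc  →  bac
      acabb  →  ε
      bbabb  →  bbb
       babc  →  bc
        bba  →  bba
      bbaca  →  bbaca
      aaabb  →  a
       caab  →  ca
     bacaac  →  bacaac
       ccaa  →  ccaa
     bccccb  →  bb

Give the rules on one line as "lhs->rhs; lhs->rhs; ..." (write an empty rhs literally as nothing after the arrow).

  | baabc => bac
  | acabb => acb => ab => ε
  | bbabb => bbb
  | babc => bc

ab->; cb->b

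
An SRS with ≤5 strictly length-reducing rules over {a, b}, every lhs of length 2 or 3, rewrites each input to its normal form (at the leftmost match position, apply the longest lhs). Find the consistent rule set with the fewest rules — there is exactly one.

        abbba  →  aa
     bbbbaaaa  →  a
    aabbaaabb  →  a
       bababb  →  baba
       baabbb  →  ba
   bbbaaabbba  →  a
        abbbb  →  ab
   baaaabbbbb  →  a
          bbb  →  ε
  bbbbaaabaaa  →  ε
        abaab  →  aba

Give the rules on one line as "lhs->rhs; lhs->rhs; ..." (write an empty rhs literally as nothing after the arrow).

  | abbba => aa
  | bbbbaaaa => baaaa => bbba => a
  | aabbaaabb => abaaabb => abbbbb => abb => a
  | bababb => baba

aaa->bb; aab->a; bb->; bbb->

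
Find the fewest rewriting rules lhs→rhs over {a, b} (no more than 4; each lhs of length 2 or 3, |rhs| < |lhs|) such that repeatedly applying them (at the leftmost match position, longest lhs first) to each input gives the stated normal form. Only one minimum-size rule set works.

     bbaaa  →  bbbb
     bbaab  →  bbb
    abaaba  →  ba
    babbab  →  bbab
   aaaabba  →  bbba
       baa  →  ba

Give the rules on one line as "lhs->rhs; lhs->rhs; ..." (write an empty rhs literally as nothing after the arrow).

aa->a; aaa->bb; aab->b; abb->b

  | bbaaa => bbbb
  | bbaab => bbb
  | abaaba => abba => ba
  | babbab => bbab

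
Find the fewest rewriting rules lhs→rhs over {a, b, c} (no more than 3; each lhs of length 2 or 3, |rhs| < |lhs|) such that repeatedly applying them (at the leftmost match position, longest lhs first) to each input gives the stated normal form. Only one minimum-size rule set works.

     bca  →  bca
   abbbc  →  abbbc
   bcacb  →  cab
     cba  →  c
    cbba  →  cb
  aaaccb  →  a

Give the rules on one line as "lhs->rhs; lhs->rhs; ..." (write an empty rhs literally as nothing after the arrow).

ac->b; ba->; bcb->ca

  | bca
  | abbbc
  | bcacb => bcbb => cab
  | cba => c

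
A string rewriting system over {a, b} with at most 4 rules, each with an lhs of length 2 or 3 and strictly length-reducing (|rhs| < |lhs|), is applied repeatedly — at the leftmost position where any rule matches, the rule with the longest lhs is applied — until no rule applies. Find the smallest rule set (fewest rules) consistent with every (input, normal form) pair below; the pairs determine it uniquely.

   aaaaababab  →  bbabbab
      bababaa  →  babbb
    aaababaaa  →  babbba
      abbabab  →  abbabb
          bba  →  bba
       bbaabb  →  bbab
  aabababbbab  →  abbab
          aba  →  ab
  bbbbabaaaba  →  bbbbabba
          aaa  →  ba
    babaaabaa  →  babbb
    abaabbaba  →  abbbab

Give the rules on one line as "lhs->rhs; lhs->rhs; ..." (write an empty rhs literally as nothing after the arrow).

aa->b; aab->a; aba->ab

  | aaaaababab => baaababab => bbababab => bbabbab
  | bababaa => babbaa => babbb
  | aaababaaa => bababaaa => babbaaa => babbba
  | abbabab => abbabb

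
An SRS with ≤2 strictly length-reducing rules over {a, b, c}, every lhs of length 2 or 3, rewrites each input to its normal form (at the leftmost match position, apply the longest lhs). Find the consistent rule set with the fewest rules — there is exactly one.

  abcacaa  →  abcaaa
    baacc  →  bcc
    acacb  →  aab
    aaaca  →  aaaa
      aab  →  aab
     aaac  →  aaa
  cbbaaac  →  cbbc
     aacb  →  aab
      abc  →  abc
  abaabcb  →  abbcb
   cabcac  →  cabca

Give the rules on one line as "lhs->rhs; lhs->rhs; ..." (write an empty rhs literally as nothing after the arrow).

  | abcacaa => abcaaa
  | baacc => bacc => bcc
  | acacb => aacb => aab
  | aaaca => aaaa

ac->a; ba->b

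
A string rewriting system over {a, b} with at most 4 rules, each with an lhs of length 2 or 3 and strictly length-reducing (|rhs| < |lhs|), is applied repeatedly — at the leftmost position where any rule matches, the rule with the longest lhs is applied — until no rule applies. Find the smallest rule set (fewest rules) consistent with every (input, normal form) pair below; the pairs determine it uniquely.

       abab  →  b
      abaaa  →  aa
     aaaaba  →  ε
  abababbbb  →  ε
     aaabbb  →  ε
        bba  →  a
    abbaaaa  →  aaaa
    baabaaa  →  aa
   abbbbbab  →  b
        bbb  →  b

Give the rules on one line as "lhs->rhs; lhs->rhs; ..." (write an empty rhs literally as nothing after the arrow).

aab->bb; ab->b; ba->; bb->

  | abab => bab => b
  | abaaa => baaa => aa
  | aaaaba => aabba => bbba => ba => ε
  | abababbbb => bababbbb => babbbb => bbbb => bb => ε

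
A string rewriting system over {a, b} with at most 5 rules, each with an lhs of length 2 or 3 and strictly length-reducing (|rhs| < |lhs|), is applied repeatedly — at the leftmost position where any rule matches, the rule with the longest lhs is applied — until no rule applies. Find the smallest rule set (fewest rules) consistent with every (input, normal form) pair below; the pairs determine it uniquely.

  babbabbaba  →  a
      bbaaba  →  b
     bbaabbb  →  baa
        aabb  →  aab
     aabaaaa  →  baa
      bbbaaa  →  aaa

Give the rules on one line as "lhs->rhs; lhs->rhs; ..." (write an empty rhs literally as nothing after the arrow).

  | babbabbaba => babbaba => baba => a
  | bbaaba => baaba => babb => b
  | bbaabbb => baabbb => baa
  | aabb => aab

aba->bb; bab->; bb->b; bbb->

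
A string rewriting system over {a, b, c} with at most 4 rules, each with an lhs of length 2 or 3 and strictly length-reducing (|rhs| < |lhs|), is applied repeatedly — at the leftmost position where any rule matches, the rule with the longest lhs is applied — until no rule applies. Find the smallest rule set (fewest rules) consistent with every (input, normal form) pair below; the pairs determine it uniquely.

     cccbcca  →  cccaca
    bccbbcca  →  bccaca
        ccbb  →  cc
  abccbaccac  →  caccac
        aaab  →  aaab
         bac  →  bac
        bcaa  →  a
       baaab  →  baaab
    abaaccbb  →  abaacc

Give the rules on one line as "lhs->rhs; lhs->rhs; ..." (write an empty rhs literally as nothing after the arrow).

abc->; bca->; cb->c; cbc->ca

  | cccbcca => cccaca
  | bccbbcca => bccbcca => bccaca
  | ccbb => ccb => cc
  | abccbaccac => cbaccac => caccac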